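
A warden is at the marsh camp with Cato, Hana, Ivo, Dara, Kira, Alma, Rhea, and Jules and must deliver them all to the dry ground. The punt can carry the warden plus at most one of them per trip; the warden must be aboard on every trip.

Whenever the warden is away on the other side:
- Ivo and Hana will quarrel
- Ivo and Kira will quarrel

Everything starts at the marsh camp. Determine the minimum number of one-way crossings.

17

Counting alone: the warden can take at most 1 across per trip to the dry ground, so moving all 8 needs at least 8 loaded trips out, with a return between consecutive ones — at least 15 crossings.
The safety rule pushes this higher. Following every safe sequence of crossings, the most of the 8 that can be at the dry ground as the punt arrives there on crossing 15 is 7 — never all 8.
So no plan with fewer than 17 crossings exists, and this one achieves 17:
1. Warden goes to the dry ground with Ivo.  [the marsh camp: Alma, Cato, Dara, Hana, Jules, Kira, Rhea | the dry ground: Ivo]
2. Warden goes back to the marsh camp alone.  [the marsh camp: Alma, Cato, Dara, Hana, Jules, Kira, Rhea | the dry ground: Ivo]
3. Warden goes to the dry ground with Cato.  [the marsh camp: Alma, Dara, Hana, Jules, Kira, Rhea | the dry ground: Cato, Ivo]
4. Warden goes back to the marsh camp alone.  [the marsh camp: Alma, Dara, Hana, Jules, Kira, Rhea | the dry ground: Cato, Ivo]
5. Warden goes to the dry ground with Hana.  [the marsh camp: Alma, Dara, Jules, Kira, Rhea | the dry ground: Cato, Hana, Ivo]
6. Warden goes back to the marsh camp with Ivo.  [the marsh camp: Alma, Dara, Ivo, Jules, Kira, Rhea | the dry ground: Cato, Hana]
7. Warden goes to the dry ground with Kira.  [the marsh camp: Alma, Dara, Ivo, Jules, Rhea | the dry ground: Cato, Hana, Kira]
8. Warden goes back to the marsh camp alone.  [the marsh camp: Alma, Dara, Ivo, Jules, Rhea | the dry ground: Cato, Hana, Kira]
9. Warden goes to the dry ground with Dara.  [the marsh camp: Alma, Ivo, Jules, Rhea | the dry ground: Cato, Dara, Hana, Kira]
10. Warden goes back to the marsh camp alone.  [the marsh camp: Alma, Ivo, Jules, Rhea | the dry ground: Cato, Dara, Hana, Kira]
11. Warden goes to the dry ground with Alma.  [the marsh camp: Ivo, Jules, Rhea | the dry ground: Alma, Cato, Dara, Hana, Kira]
12. Warden goes back to the marsh camp alone.  [the marsh camp: Ivo, Jules, Rhea | the dry ground: Alma, Cato, Dara, Hana, Kira]
13. Warden goes to the dry ground with Rhea.  [the marsh camp: Ivo, Jules | the dry ground: Alma, Cato, Dara, Hana, Kira, Rhea]
14. Warden goes back to the marsh camp alone.  [the marsh camp: Ivo, Jules | the dry ground: Alma, Cato, Dara, Hana, Kira, Rhea]
15. Warden goes to the dry ground with Jules.  [the marsh camp: Ivo | the dry ground: Alma, Cato, Dara, Hana, Jules, Kira, Rhea]
16. Warden goes back to the marsh camp alone.  [the marsh camp: Ivo | the dry ground: Alma, Cato, Dara, Hana, Jules, Kira, Rhea]
17. Warden goes to the dry ground with Ivo.  [the marsh camp: — | the dry ground: Alma, Cato, Dara, Hana, Ivo, Jules, Kira, Rhea]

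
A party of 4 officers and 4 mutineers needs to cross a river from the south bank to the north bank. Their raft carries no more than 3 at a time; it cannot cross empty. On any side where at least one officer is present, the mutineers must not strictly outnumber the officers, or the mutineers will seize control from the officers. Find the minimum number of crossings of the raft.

9

Counting alone: each trip to the north bank takes at most 3 across and each return brings at least 1 back, so after t trips out (and t−1 returns) at most 3t − (t−1) of the 8 are across; that first reaches 8 at t = 4, so at least 7 crossings are needed.
The safety rule pushes this higher. Following every safe sequence of crossings, the most of the 8 that can be at the north bank as the raft arrives there on crossing 7 is 7 — never all 8.
So no plan with fewer than 9 crossings exists, and this one achieves 9:
1. 2 mutineers → the north bank.  (the south bank: 4O 2M; the north bank: 0O 2M)
2. 1 mutineer ← the south bank.  (the south bank: 4O 3M; the north bank: 0O 1M)
3. 3 mutineers → the north bank.  (the south bank: 4O 0M; the north bank: 0O 4M)
4. 1 mutineer ← the south bank.  (the south bank: 4O 1M; the north bank: 0O 3M)
5. 3 officers → the north bank.  (the south bank: 1O 1M; the north bank: 3O 3M)
6. 1 officer and 1 mutineer ← the south bank.  (the south bank: 2O 2M; the north bank: 2O 2M)
7. 2 officers → the north bank.  (the south bank: 0O 2M; the north bank: 4O 2M)
8. 1 mutineer ← the south bank.  (the south bank: 0O 3M; the north bank: 4O 1M)
9. 3 mutineers → the north bank.  (the south bank: 0O 0M; the north bank: 4O 4M)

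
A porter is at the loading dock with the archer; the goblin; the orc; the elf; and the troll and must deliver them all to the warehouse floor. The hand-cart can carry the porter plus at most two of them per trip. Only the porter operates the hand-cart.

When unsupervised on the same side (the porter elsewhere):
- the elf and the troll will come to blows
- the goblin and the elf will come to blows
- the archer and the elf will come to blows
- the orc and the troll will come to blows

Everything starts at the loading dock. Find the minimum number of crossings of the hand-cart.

5

Counting alone: the porter can take at most 2 across per trip to the warehouse floor, so moving all 5 needs at least 3 loaded trips out, with a return between consecutive ones — at least 5 crossings.
The plan below uses exactly 5 crossings, so it is optimal:
1. Porter goes to the warehouse floor with the elf and the orc.  [the loading dock: the archer, the goblin, the troll | the warehouse floor: the elf, the orc]
2. Porter goes back to the loading dock alone.  [the loading dock: the archer, the goblin, the troll | the warehouse floor: the elf, the orc]
3. Porter goes to the warehouse floor with the archer and the goblin.  [the loading dock: the troll | the warehouse floor: the archer, the elf, the goblin, the orc]
4. Porter goes back to the loading dock with the elf.  [the loading dock: the elf, the troll | the warehouse floor: the archer, the goblin, the orc]
5. Porter goes to the warehouse floor with the elf and the troll.  [the loading dock: — | the warehouse floor: the archer, the elf, the goblin, the orc, the troll]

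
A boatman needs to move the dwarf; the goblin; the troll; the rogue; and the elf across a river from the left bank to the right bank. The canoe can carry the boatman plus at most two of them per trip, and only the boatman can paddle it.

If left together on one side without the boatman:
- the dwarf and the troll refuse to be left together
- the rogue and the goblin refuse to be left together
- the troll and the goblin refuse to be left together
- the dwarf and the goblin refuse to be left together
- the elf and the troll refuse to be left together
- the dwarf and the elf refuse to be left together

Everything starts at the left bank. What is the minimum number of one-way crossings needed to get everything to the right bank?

Whatever the first load, the items left behind include a forbidden pair without the boatman. No opening move is safe, so no plan exists.

impossible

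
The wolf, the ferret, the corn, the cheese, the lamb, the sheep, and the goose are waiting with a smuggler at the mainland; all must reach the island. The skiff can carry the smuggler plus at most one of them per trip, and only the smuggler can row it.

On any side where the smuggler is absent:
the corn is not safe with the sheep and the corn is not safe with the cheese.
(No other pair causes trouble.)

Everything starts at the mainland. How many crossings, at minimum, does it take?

Counting alone: the smuggler can take at most 1 across per trip to the island, so moving all 7 needs at least 7 loaded trips out, with a return between consecutive ones — at least 13 crossings.
The safety rule pushes this higher. Following every safe sequence of crossings, the most of the 7 that can be at the island as the skiff arrives there on crossing 13 is 6 — never all 7.
So no plan with fewer than 15 crossings exists, and this one achieves 15:
1. Smuggler goes to the island with the corn.  [the mainland: the cheese, the ferret, the goose, the lamb, the sheep, the wolf | the island: the corn]
2. Smuggler goes back to the mainland alone.  [the mainland: the cheese, the ferret, the goose, the lamb, the sheep, the wolf | the island: the corn]
3. Smuggler goes to the island with the wolf.  [the mainland: the cheese, the ferret, the goose, the lamb, the sheep | the island: the corn, the wolf]
4. Smuggler goes back to the mainland alone.  [the mainland: the cheese, the ferret, the goose, the lamb, the sheep | the island: the corn, the wolf]
5. Smuggler goes to the island with the ferret.  [the mainland: the cheese, the goose, the lamb, the sheep | the island: the corn, the ferret, the wolf]
6. Smuggler goes back to the mainland alone.  [the mainland: the cheese, the goose, the lamb, the sheep | the island: the corn, the ferret, the wolf]
7. Smuggler goes to the island with the cheese.  [the mainland: the goose, the lamb, the sheep | the island: the cheese, the corn, the ferret, the wolf]
8. Smuggler goes back to the mainland with the corn.  [the mainland: the corn, the goose, the lamb, the sheep | the island: the cheese, the ferret, the wolf]
9. Smuggler goes to the island with the sheep.  [the mainland: the corn, the goose, the lamb | the island: the cheese, the ferret, the sheep, the wolf]
10. Smuggler goes back to the mainland alone.  [the mainland: the corn, the goose, the lamb | the island: the cheese, the ferret, the sheep, the wolf]
11. Smuggler goes to the island with the lamb.  [the mainland: the corn, the goose | the island: the cheese, the ferret, the lamb, the sheep, the wolf]
12. Smuggler goes back to the mainland alone.  [the mainland: the corn, the goose | the island: the cheese, the ferret, the lamb, the sheep, the wolf]
13. Smuggler goes to the island with the goose.  [the mainland: the corn | the island: the cheese, the ferret, the goose, the lamb, the sheep, the wolf]
14. Smuggler goes back to the mainland alone.  [the mainland: the corn | the island: the cheese, the ferret, the goose, the lamb, the sheep, the wolf]
15. Smuggler goes to the island with the corn.  [the mainland: — | the island: the cheese, the corn, the ferret, the goose, the lamb, the sheep, the wolf]

15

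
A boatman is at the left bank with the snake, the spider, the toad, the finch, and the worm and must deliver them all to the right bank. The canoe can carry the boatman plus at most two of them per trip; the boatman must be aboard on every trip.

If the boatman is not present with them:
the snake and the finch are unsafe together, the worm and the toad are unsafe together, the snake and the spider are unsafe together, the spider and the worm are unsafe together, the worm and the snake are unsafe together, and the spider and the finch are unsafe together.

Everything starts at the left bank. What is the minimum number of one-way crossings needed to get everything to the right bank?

impossible

Whatever the first load, the items left behind include a forbidden pair without the boatman. No opening move is safe, so no plan exists.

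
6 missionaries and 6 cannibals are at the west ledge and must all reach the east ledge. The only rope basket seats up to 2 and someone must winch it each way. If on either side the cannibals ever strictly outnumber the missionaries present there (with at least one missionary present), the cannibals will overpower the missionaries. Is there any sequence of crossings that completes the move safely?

No

Following every safe sequence of crossings from the start, the most of the 12 that can be at the east ledge as the rope basket arrives there on crossings 1, 3, 5, 7, 9 is 2, 3, 4, 5, 6 respectively; the best ever achieved is 6 of 12.
From crossing 11 on, no configuration arises that was not already reachable earlier: only 15 distinct safe configurations (who is on which side, and where the rope basket is) can ever be reached, none of them has everyone across, and every continuation just revisits them. They are: 0 missionaries + 0 cannibals across (rope basket back at the start); 0 missionaries + 1 cannibal across (rope basket there); 0 missionaries + 1 cannibal across (rope basket back at the start); 0 missionaries + 2 cannibals across (rope basket there); 0 missionaries + 2 cannibals across (rope basket back at the start); 0 missionaries + 3 cannibals across (rope basket there); 0 missionaries + 3 cannibals across (rope basket back at the start); 0 missionaries + 4 cannibals across (rope basket there); 0 missionaries + 4 cannibals across (rope basket back at the start); 0 missionaries + 5 cannibals across (rope basket there); 0 missionaries + 5 cannibals across (rope basket back at the start); 0 missionaries + 6 cannibals across (rope basket there); 1 missionary + 1 cannibal across (rope basket there); 1 missionary + 1 cannibal across (rope basket back at the start); 2 missionaries + 2 cannibals across (rope basket there). So no valid plan exists.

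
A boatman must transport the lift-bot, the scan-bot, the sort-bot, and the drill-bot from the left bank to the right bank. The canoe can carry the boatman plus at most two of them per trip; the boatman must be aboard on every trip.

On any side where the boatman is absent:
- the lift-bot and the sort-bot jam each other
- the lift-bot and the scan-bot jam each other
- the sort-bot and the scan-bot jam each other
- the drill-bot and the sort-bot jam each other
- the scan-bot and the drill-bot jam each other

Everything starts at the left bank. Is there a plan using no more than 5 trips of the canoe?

Yes — this plan uses 5 crossings (≤ 5):
1. Boatman goes to the right bank with the scan-bot and the sort-bot.  [the left bank: the drill-bot, the lift-bot | the right bank: the scan-bot, the sort-bot]
2. Boatman goes back to the left bank with the scan-bot.  [the left bank: the drill-bot, the lift-bot, the scan-bot | the right bank: the sort-bot]
3. Boatman goes to the right bank with the drill-bot and the lift-bot.  [the left bank: the scan-bot | the right bank: the drill-bot, the lift-bot, the sort-bot]
4. Boatman goes back to the left bank with the sort-bot.  [the left bank: the scan-bot, the sort-bot | the right bank: the drill-bot, the lift-bot]
5. Boatman goes to the right bank with the scan-bot and the sort-bot.  [the left bank: — | the right bank: the drill-bot, the lift-bot, the scan-bot, the sort-bot]

Yes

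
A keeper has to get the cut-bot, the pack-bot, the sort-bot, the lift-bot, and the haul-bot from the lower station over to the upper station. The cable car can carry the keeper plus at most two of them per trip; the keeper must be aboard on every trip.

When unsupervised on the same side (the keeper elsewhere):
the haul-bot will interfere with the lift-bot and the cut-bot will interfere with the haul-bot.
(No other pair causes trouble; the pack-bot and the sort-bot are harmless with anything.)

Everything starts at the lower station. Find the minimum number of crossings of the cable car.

Counting alone: the keeper can take at most 2 across per trip to the upper station, so moving all 5 needs at least 3 loaded trips out, with a return between consecutive ones — at least 5 crossings.
The plan below uses exactly 5 crossings, so it is optimal:
1. Keeper goes to the upper station with the haul-bot.
2. Keeper goes back to the lower station alone.
3. Keeper goes to the upper station with the pack-bot and the sort-bot.
4. Keeper goes back to the lower station alone.
5. Keeper goes to the upper station with the cut-bot and the lift-bot.

5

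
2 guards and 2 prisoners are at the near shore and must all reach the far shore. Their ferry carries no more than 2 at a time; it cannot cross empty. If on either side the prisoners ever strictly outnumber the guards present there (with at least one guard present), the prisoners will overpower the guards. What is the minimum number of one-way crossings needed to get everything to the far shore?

5

Counting alone: each trip to the far shore takes at most 2 across and each return brings at least 1 back, so after t trips out (and t−1 returns) at most 2t − (t−1) of the 4 are across; that first reaches 4 at t = 3, so at least 5 crossings are needed.
The plan below uses exactly 5 crossings, so it is optimal:
1. 2 prisoners → the far shore.  (the near shore: 2G 0P; the far shore: 0G 2P)
2. 1 prisoner ← the near shore.  (the near shore: 2G 1P; the far shore: 0G 1P)
3. 2 guards → the far shore.  (the near shore: 0G 1P; the far shore: 2G 1P)
4. 1 prisoner ← the near shore.  (the near shore: 0G 2P; the far shore: 2G 0P)
5. 2 prisoners → the far shore.  (the near shore: 0G 0P; the far shore: 2G 2P)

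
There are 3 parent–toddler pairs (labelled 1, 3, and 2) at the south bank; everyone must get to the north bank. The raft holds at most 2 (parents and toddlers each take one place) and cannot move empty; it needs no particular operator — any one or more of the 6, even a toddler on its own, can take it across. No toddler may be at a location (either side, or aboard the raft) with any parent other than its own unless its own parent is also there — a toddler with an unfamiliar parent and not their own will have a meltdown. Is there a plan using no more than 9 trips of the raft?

Counting alone: each trip to the north bank takes at most 2 across and each return brings at least 1 back, so after t trips out (and t−1 returns) at most 2t − (t−1) of the 6 are across; that first reaches 6 at t = 5, so at least 9 crossings are needed.
The safety rule pushes this higher. Following every safe sequence of crossings, the most of the 6 that can be at the north bank as the raft arrives there on crossing 9 is 5 — never all 6.
So the move cannot be finished within 9 crossings. (The shortest complete plan takes 11:)
1. parent 1 and toddler 1 cross → the north bank.
2. parent 1 crosses ← the south bank.
3. toddler 2 and toddler 3 cross → the north bank.
4. toddler 1 crosses ← the south bank.
5. parent 2 and parent 3 cross → the north bank.
6. parent 3 and toddler 3 cross ← the south bank.
7. parent 1 and parent 3 cross → the north bank.
8. toddler 2 crosses ← the south bank.
9. toddler 1 and toddler 3 cross → the north bank.
10. parent 2 crosses ← the south bank.
11. parent 2 and toddler 2 cross → the north bank.

No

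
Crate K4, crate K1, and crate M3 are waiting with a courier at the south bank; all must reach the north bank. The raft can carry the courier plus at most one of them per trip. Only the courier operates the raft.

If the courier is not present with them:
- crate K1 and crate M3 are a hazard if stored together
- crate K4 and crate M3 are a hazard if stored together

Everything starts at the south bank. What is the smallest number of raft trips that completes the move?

Counting alone: the courier can take at most 1 across per trip to the north bank, so moving all 3 needs at least 3 loaded trips out, with a return between consecutive ones — at least 5 crossings.
The safety rule pushes this higher. Following every safe sequence of crossings, the most of the 3 that can be at the north bank as the raft arrives there on crossing 5 is 2 — never all 3.
So no plan with fewer than 7 crossings exists, and this one achieves 7:
1. Courier goes to the north bank with crate M3.  [the south bank: crate K1, crate K4 | the north bank: crate M3]
2. Courier goes back to the south bank alone.  [the south bank: crate K1, crate K4 | the north bank: crate M3]
3. Courier goes to the north bank with crate K4.  [the south bank: crate K1 | the north bank: crate K4, crate M3]
4. Courier goes back to the south bank with crate M3.  [the south bank: crate K1, crate M3 | the north bank: crate K4]
5. Courier goes to the north bank with crate K1.  [the south bank: crate M3 | the north bank: crate K1, crate K4]
6. Courier goes back to the south bank alone.  [the south bank: crate M3 | the north bank: crate K1, crate K4]
7. Courier goes to the north bank with crate M3.  [the south bank: — | the north bank: crate K1, crate K4, crate M3]

7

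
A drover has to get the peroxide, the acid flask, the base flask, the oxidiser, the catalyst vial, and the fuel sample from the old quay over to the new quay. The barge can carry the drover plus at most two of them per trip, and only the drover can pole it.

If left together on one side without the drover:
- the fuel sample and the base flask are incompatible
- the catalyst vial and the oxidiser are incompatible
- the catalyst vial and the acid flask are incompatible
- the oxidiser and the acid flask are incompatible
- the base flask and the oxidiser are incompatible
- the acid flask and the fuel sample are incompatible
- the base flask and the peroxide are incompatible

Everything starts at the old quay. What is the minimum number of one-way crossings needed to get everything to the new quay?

impossible

Whatever the first load, the items left behind include a forbidden pair without the drover. No opening move is safe, so no plan exists.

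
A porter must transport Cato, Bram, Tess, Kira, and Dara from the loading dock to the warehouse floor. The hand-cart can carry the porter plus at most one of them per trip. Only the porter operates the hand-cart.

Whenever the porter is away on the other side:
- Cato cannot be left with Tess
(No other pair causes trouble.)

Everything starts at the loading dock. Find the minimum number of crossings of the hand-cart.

9

Counting alone: the porter can take at most 1 across per trip to the warehouse floor, so moving all 5 needs at least 5 loaded trips out, with a return between consecutive ones — at least 9 crossings.
The plan below uses exactly 9 crossings, so it is optimal:
1. Porter goes to the warehouse floor with Cato.  [the loading dock: Bram, Dara, Kira, Tess | the warehouse floor: Cato]
2. Porter goes back to the loading dock alone.  [the loading dock: Bram, Dara, Kira, Tess | the warehouse floor: Cato]
3. Porter goes to the warehouse floor with Bram.  [the loading dock: Dara, Kira, Tess | the warehouse floor: Bram, Cato]
4. Porter goes back to the loading dock alone.  [the loading dock: Dara, Kira, Tess | the warehouse floor: Bram, Cato]
5. Porter goes to the warehouse floor with Kira.  [the loading dock: Dara, Tess | the warehouse floor: Bram, Cato, Kira]
6. Porter goes back to the loading dock alone.  [the loading dock: Dara, Tess | the warehouse floor: Bram, Cato, Kira]
7. Porter goes to the warehouse floor with Dara.  [the loading dock: Tess | the warehouse floor: Bram, Cato, Dara, Kira]
8. Porter goes back to the loading dock alone.  [the loading dock: Tess | the warehouse floor: Bram, Cato, Dara, Kira]
9. Porter goes to the warehouse floor with Tess.  [the loading dock: — | the warehouse floor: Bram, Cato, Dara, Kira, Tess]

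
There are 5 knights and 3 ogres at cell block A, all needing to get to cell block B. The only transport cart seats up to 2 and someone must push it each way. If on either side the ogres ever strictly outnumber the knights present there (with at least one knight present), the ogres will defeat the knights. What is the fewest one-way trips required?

Counting alone: each trip to cell block B takes at most 2 across and each return brings at least 1 back, so after t trips out (and t−1 returns) at most 2t − (t−1) of the 8 are across; that first reaches 8 at t = 7, so at least 13 crossings are needed.
The plan below uses exactly 13 crossings, so it is optimal:
1. 2 ogres → cell block B.  (cell block A: 5K 1O; cell block B: 0K 2O)
2. 1 ogre ← cell block A.  (cell block A: 5K 2O; cell block B: 0K 1O)
3. 2 ogres → cell block B.  (cell block A: 5K 0O; cell block B: 0K 3O)
4. 1 ogre ← cell block A.  (cell block A: 5K 1O; cell block B: 0K 2O)
5. 2 knights → cell block B.  (cell block A: 3K 1O; cell block B: 2K 2O)
6. 1 ogre ← cell block A.  (cell block A: 3K 2O; cell block B: 2K 1O)
7. 1 knight and 1 ogre → cell block B.  (cell block A: 2K 1O; cell block B: 3K 2O)
8. 1 ogre ← cell block A.  (cell block A: 2K 2O; cell block B: 3K 1O)
9. 2 ogres → cell block B.  (cell block A: 2K 0O; cell block B: 3K 3O)
10. 1 ogre ← cell block A.  (cell block A: 2K 1O; cell block B: 3K 2O)
11. 1 knight and 1 ogre → cell block B.  (cell block A: 1K 0O; cell block B: 4K 3O)
12. 1 ogre ← cell block A.  (cell block A: 1K 1O; cell block B: 4K 2O)
13. 1 knight and 1 ogre → cell block B.  (cell block A: 0K 0O; cell block B: 5K 3O)

13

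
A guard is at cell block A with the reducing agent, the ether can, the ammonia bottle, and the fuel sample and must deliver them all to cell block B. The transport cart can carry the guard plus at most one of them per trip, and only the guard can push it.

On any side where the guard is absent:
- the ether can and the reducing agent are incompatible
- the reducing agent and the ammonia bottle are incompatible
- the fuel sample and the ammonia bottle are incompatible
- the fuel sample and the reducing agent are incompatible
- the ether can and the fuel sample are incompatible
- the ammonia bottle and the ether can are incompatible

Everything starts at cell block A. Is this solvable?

Whatever the first load, the items left behind include a forbidden pair without the guard. No opening move is safe, so no plan exists.

No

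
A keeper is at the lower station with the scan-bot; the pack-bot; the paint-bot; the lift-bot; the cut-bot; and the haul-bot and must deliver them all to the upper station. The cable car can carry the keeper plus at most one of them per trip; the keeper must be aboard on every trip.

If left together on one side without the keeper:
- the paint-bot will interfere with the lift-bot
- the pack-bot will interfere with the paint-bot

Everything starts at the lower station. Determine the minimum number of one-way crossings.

13

Counting alone: the keeper can take at most 1 across per trip to the upper station, so moving all 6 needs at least 6 loaded trips out, with a return between consecutive ones — at least 11 crossings.
The safety rule pushes this higher. Following every safe sequence of crossings, the most of the 6 that can be at the upper station as the cable car arrives there on crossing 11 is 5 — never all 6.
So no plan with fewer than 13 crossings exists, and this one achieves 13:
1. Keeper goes to the upper station with the paint-bot.
2. Keeper goes back to the lower station alone.
3. Keeper goes to the upper station with the scan-bot.
4. Keeper goes back to the lower station alone.
5. Keeper goes to the upper station with the pack-bot.
6. Keeper goes back to the lower station with the paint-bot.
7. Keeper goes to the upper station with the lift-bot.
8. Keeper goes back to the lower station alone.
9. Keeper goes to the upper station with the cut-bot.
10. Keeper goes back to the lower station alone.
11. Keeper goes to the upper station with the haul-bot.
12. Keeper goes back to the lower station alone.
13. Keeper goes to the upper station with the paint-bot.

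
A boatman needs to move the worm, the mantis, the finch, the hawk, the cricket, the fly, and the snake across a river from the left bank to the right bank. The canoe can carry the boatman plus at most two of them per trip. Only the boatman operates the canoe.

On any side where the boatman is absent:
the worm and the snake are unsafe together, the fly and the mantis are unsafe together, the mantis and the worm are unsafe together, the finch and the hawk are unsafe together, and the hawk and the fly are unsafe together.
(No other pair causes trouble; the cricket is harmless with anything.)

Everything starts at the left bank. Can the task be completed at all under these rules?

No

Whatever the first load, the items left behind include a forbidden pair without the boatman. No opening move is safe, so no plan exists.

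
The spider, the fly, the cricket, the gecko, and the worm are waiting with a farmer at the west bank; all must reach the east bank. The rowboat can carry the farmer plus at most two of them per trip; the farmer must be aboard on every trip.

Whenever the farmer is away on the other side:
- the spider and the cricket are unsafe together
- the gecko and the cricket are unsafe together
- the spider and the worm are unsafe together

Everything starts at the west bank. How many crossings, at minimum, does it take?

Counting alone: the farmer can take at most 2 across per trip to the east bank, so moving all 5 needs at least 3 loaded trips out, with a return between consecutive ones — at least 5 crossings.
The plan below uses exactly 5 crossings, so it is optimal:
1. Farmer goes to the east bank with the cricket and the spider.  [the west bank: the fly, the gecko, the worm | the east bank: the cricket, the spider]
2. Farmer goes back to the west bank with the spider.  [the west bank: the fly, the gecko, the spider, the worm | the east bank: the cricket]
3. Farmer goes to the east bank with the fly and the worm.  [the west bank: the gecko, the spider | the east bank: the cricket, the fly, the worm]
4. Farmer goes back to the west bank alone.  [the west bank: the gecko, the spider | the east bank: the cricket, the fly, the worm]
5. Farmer goes to the east bank with the gecko and the spider.  [the west bank: — | the east bank: the cricket, the fly, the gecko, the spider, the worm]

5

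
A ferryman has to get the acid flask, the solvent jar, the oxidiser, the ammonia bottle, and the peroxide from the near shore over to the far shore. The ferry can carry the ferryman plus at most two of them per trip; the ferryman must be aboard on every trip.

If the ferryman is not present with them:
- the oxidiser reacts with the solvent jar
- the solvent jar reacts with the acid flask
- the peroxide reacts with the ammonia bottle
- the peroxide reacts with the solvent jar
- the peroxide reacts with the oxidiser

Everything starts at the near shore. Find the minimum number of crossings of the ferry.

Counting alone: the ferryman can take at most 2 across per trip to the far shore, so moving all 5 needs at least 3 loaded trips out, with a return between consecutive ones — at least 5 crossings.
The safety rule pushes this higher. Following every safe sequence of crossings, the most of the 5 that can be at the far shore as the ferry arrives there on crossing 5 is 4 — never all 5.
So no plan with fewer than 7 crossings exists, and this one achieves 7:
1. Ferryman goes to the far shore with the peroxide and the solvent jar.  [the near shore: the acid flask, the ammonia bottle, the oxidiser | the far shore: the peroxide, the solvent jar]
2. Ferryman goes back to the near shore with the solvent jar.  [the near shore: the acid flask, the ammonia bottle, the oxidiser, the solvent jar | the far shore: the peroxide]
3. Ferryman goes to the far shore with the acid flask and the solvent jar.  [the near shore: the ammonia bottle, the oxidiser | the far shore: the acid flask, the peroxide, the solvent jar]
4. Ferryman goes back to the near shore with the solvent jar.  [the near shore: the ammonia bottle, the oxidiser, the solvent jar | the far shore: the acid flask, the peroxide]
5. Ferryman goes to the far shore with the ammonia bottle and the oxidiser.  [the near shore: the solvent jar | the far shore: the acid flask, the ammonia bottle, the oxidiser, the peroxide]
6. Ferryman goes back to the near shore with the peroxide.  [the near shore: the peroxide, the solvent jar | the far shore: the acid flask, the ammonia bottle, the oxidiser]
7. Ferryman goes to the far shore with the peroxide and the solvent jar.  [the near shore: — | the far shore: the acid flask, the ammonia bottle, the oxidiser, the peroxide, the solvent jar]

7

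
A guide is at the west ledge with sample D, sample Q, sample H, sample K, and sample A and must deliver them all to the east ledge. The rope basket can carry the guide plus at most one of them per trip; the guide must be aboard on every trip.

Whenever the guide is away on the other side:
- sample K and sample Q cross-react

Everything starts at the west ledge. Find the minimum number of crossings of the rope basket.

9

Counting alone: the guide can take at most 1 across per trip to the east ledge, so moving all 5 needs at least 5 loaded trips out, with a return between consecutive ones — at least 9 crossings.
The plan below uses exactly 9 crossings, so it is optimal:
1. Guide goes to the east ledge with sample Q.  [the west ledge: sample A, sample D, sample H, sample K | the east ledge: sample Q]
2. Guide goes back to the west ledge alone.  [the west ledge: sample A, sample D, sample H, sample K | the east ledge: sample Q]
3. Guide goes to the east ledge with sample D.  [the west ledge: sample A, sample H, sample K | the east ledge: sample D, sample Q]
4. Guide goes back to the west ledge alone.  [the west ledge: sample A, sample H, sample K | the east ledge: sample D, sample Q]
5. Guide goes to the east ledge with sample H.  [the west ledge: sample A, sample K | the east ledge: sample D, sample H, sample Q]
6. Guide goes back to the west ledge alone.  [the west ledge: sample A, sample K | the east ledge: sample D, sample H, sample Q]
7. Guide goes to the east ledge with sample A.  [the west ledge: sample K | the east ledge: sample A, sample D, sample H, sample Q]
8. Guide goes back to the west ledge alone.  [the west ledge: sample K | the east ledge: sample A, sample D, sample H, sample Q]
9. Guide goes to the east ledge with sample K.  [the west ledge: — | the east ledge: sample A, sample D, sample H, sample K, sample Q]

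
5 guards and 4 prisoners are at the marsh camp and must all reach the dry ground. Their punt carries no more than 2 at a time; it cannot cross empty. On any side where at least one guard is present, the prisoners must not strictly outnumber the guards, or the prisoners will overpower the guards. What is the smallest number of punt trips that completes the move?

Counting alone: each trip to the dry ground takes at most 2 across and each return brings at least 1 back, so after t trips out (and t−1 returns) at most 2t − (t−1) of the 9 are across; that first reaches 9 at t = 8, so at least 15 crossings are needed.
The plan below uses exactly 15 crossings, so it is optimal:
1. 2 prisoners → the dry ground.  (the marsh camp: 5G 2P; the dry ground: 0G 2P)
2. 1 prisoner ← the marsh camp.  (the marsh camp: 5G 3P; the dry ground: 0G 1P)
3. 2 prisoners → the dry ground.  (the marsh camp: 5G 1P; the dry ground: 0G 3P)
4. 1 prisoner ← the marsh camp.  (the marsh camp: 5G 2P; the dry ground: 0G 2P)
5. 2 guards → the dry ground.  (the marsh camp: 3G 2P; the dry ground: 2G 2P)
6. 1 prisoner ← the marsh camp.  (the marsh camp: 3G 3P; the dry ground: 2G 1P)
7. 1 guard and 1 prisoner → the dry ground.  (the marsh camp: 2G 2P; the dry ground: 3G 2P)
8. 1 guard ← the marsh camp.  (the marsh camp: 3G 2P; the dry ground: 2G 2P)
9. 1 guard and 1 prisoner → the dry ground.  (the marsh camp: 2G 1P; the dry ground: 3G 3P)
10. 1 prisoner ← the marsh camp.  (the marsh camp: 2G 2P; the dry ground: 3G 2P)
11. 1 guard and 1 prisoner → the dry ground.  (the marsh camp: 1G 1P; the dry ground: 4G 3P)
12. 1 guard ← the marsh camp.  (the marsh camp: 2G 1P; the dry ground: 3G 3P)
13. 1 guard and 1 prisoner → the dry ground.  (the marsh camp: 1G 0P; the dry ground: 4G 4P)
14. 1 prisoner ← the marsh camp.  (the marsh camp: 1G 1P; the dry ground: 4G 3P)
15. 1 guard and 1 prisoner → the dry ground.  (the marsh camp: 0G 0P; the dry ground: 5G 4P)

15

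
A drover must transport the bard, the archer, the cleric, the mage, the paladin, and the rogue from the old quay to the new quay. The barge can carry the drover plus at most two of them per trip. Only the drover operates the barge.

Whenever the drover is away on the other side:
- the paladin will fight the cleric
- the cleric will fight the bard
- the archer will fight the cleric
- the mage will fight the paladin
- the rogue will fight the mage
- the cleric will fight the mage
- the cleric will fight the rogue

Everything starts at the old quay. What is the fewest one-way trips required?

9

Counting alone: the drover can take at most 2 across per trip to the new quay, so moving all 6 needs at least 3 loaded trips out, with a return between consecutive ones — at least 5 crossings.
The safety rule pushes this higher. Following every safe sequence of crossings, the most of the 6 that can be at the new quay as the barge arrives there on crossings 5, 7 is 4, 5 respectively — never all 6.
So no plan with fewer than 9 crossings exists, and this one achieves 9:
1. Drover goes to the new quay with the cleric and the mage.
2. Drover goes back to the old quay with the cleric.
3. Drover goes to the new quay with the bard and the cleric.
4. Drover goes back to the old quay with the cleric.
5. Drover goes to the new quay with the archer and the cleric.
6. Drover goes back to the old quay with the cleric.
7. Drover goes to the new quay with the paladin and the rogue.
8. Drover goes back to the old quay with the mage.
9. Drover goes to the new quay with the cleric and the mage.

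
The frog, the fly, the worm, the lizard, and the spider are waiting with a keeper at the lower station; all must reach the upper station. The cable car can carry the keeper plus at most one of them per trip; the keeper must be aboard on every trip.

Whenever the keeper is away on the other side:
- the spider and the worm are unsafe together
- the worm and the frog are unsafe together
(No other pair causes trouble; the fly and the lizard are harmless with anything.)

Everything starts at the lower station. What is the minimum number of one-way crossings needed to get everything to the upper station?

11

Counting alone: the keeper can take at most 1 across per trip to the upper station, so moving all 5 needs at least 5 loaded trips out, with a return between consecutive ones — at least 9 crossings.
The safety rule pushes this higher. Following every safe sequence of crossings, the most of the 5 that can be at the upper station as the cable car arrives there on crossing 9 is 4 — never all 5.
So no plan with fewer than 11 crossings exists, and this one achieves 11:
1. Keeper goes to the upper station with the worm.  [the lower station: the fly, the frog, the lizard, the spider | the upper station: the worm]
2. Keeper goes back to the lower station alone.  [the lower station: the fly, the frog, the lizard, the spider | the upper station: the worm]
3. Keeper goes to the upper station with the frog.  [the lower station: the fly, the lizard, the spider | the upper station: the frog, the worm]
4. Keeper goes back to the lower station with the worm.  [the lower station: the fly, the lizard, the spider, the worm | the upper station: the frog]
5. Keeper goes to the upper station with the spider.  [the lower station: the fly, the lizard, the worm | the upper station: the frog, the spider]
6. Keeper goes back to the lower station alone.  [the lower station: the fly, the lizard, the worm | the upper station: the frog, the spider]
7. Keeper goes to the upper station with the fly.  [the lower station: the lizard, the worm | the upper station: the fly, the frog, the spider]
8. Keeper goes back to the lower station alone.  [the lower station: the lizard, the worm | the upper station: the fly, the frog, the spider]
9. Keeper goes to the upper station with the lizard.  [the lower station: the worm | the upper station: the fly, the frog, the lizard, the spider]
10. Keeper goes back to the lower station alone.  [the lower station: the worm | the upper station: the fly, the frog, the lizard, the spider]
11. Keeper goes to the upper station with the worm.  [the lower station: — | the upper station: the fly, the frog, the lizard, the spider, the worm]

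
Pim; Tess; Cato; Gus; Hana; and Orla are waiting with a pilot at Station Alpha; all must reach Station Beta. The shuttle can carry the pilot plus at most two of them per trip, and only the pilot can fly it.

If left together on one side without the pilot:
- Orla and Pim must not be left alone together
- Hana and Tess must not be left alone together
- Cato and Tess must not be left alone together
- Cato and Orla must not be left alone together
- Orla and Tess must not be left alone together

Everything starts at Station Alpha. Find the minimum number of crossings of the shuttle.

Counting alone: the pilot can take at most 2 across per trip to Station Beta, so moving all 6 needs at least 3 loaded trips out, with a return between consecutive ones — at least 5 crossings.
The safety rule pushes this higher. Following every safe sequence of crossings, the most of the 6 that can be at Station Beta as the shuttle arrives there on crossings 5, 7 is 4, 5 respectively — never all 6.
So no plan with fewer than 9 crossings exists, and this one achieves 9:
1. Pilot goes to Station Beta with Orla and Tess.  [Station Alpha: Cato, Gus, Hana, Pim | Station Beta: Orla, Tess]
2. Pilot goes back to Station Alpha with Tess.  [Station Alpha: Cato, Gus, Hana, Pim, Tess | Station Beta: Orla]
3. Pilot goes to Station Beta with Pim and Tess.  [Station Alpha: Cato, Gus, Hana | Station Beta: Orla, Pim, Tess]
4. Pilot goes back to Station Alpha with Orla.  [Station Alpha: Cato, Gus, Hana, Orla | Station Beta: Pim, Tess]
5. Pilot goes to Station Beta with Cato and Gus.  [Station Alpha: Hana, Orla | Station Beta: Cato, Gus, Pim, Tess]
6. Pilot goes back to Station Alpha with Tess.  [Station Alpha: Hana, Orla, Tess | Station Beta: Cato, Gus, Pim]
7. Pilot goes to Station Beta with Hana and Tess.  [Station Alpha: Orla | Station Beta: Cato, Gus, Hana, Pim, Tess]
8. Pilot goes back to Station Alpha with Tess.  [Station Alpha: Orla, Tess | Station Beta: Cato, Gus, Hana, Pim]
9. Pilot goes to Station Beta with Orla and Tess.  [Station Alpha: — | Station Beta: Cato, Gus, Hana, Orla, Pim, Tess]

9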